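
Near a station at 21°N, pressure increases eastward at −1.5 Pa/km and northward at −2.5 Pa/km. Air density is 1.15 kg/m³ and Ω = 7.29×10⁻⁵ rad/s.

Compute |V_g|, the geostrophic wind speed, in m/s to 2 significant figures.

49 m/s

Coriolis parameter at 21°N:
f = 2Ω sin φ = 2 × 7.29×10⁻⁵ × sin 21° = 5.23×10⁻⁵ s⁻¹
Component geostrophic relations (x east, y north):
u_g = −(1/(fρ)) ∂P/∂y,  v_g = (1/(fρ)) ∂P/∂x
u_g = −(−2.5×10⁻³)/(5.23×10⁻⁵ × 1.15) = 41.6 m/s;  v_g = (−1.5×10⁻³)/(5.23×10⁻⁵ × 1.15) = −25.0 m/s
|V_g| = √(u_g² + v_g²) = 48.5 m/s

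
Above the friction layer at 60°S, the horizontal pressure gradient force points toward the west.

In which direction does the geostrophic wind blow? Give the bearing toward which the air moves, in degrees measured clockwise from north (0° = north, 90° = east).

The pressure-gradient force points toward the west (bearing 270°).
Geostrophic balance: in the Southern Hemisphere the Coriolis force deflects motion to the left, so the geostrophic wind blows 90° to the left of the pressure-gradient force (low pressure on the right).
Rotating 270° by 90° counterclockwise gives 180° — the wind blows toward the south.

180°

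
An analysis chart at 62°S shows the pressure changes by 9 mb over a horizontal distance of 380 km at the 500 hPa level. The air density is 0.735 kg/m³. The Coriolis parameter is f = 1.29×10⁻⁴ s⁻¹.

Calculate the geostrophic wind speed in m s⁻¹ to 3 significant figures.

Pressure gradient: |∂P/∂n| = 900 Pa / 380000 m = 2.37×10⁻³ Pa/m
Geostrophic balance (pressure-gradient force = Coriolis force):
V_g = (1/(fρ)) |∂P/∂n| = 2.37×10⁻³ / (1.29×10⁻⁴ × 0.735) = 25.0 m/s

25.0 m s⁻¹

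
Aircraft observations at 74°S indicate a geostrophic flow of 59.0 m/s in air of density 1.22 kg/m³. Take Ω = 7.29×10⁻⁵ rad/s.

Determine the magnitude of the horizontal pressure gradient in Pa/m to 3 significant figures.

1.01×10⁻² Pa/m

Coriolis parameter at 74°S:
f = 2Ω sin φ = 2 × 7.29×10⁻⁵ × sin 74° = 1.40×10⁻⁴ s⁻¹
Geostrophic balance rearranged: |∂P/∂n| = f ρ V_g
|∂P/∂n| = 1.40×10⁻⁴ × 1.22 × 59.0 = 1.01×10⁻² Pa/m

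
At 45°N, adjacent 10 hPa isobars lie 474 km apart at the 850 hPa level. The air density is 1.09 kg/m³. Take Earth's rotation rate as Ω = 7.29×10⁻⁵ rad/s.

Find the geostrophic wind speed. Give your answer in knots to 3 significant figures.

36.5 knots

Coriolis parameter at 45°N:
f = 2Ω sin φ = 2 × 7.29×10⁻⁵ × sin 45° = 1.03×10⁻⁴ s⁻¹
Pressure gradient: |∂P/∂n| = 1000 Pa / 474000 m = 2.11×10⁻³ Pa/m
Geostrophic balance (pressure-gradient force = Coriolis force):
V_g = (1/(fρ)) |∂P/∂n| = 2.11×10⁻³ / (1.03×10⁻⁴ × 1.09) = 18.8 m/s
Converting: 18.8 m/s × 1.944 = 36.5 knots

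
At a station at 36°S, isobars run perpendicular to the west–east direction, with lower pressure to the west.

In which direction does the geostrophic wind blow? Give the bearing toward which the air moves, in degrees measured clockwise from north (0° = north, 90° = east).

180°

The pressure-gradient force points toward the west (bearing 270°).
Geostrophic balance: in the Southern Hemisphere the Coriolis force deflects motion to the left, so the geostrophic wind blows 90° to the left of the pressure-gradient force (low pressure on the right).
Rotating 270° by 90° counterclockwise gives 180° — the wind blows toward the south.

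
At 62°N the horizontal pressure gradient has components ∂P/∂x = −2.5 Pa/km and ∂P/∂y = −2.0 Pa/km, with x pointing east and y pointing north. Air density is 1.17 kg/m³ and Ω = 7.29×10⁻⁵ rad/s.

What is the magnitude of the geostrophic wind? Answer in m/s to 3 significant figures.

21.3 m/s

Coriolis parameter at 62°N:
f = 2Ω sin φ = 2 × 7.29×10⁻⁵ × sin 62° = 1.29×10⁻⁴ s⁻¹
Component geostrophic relations (x east, y north):
u_g = −(1/(fρ)) ∂P/∂y,  v_g = (1/(fρ)) ∂P/∂x
u_g = −(−2.0×10⁻³)/(1.29×10⁻⁴ × 1.17) = 13.3 m/s;  v_g = (−2.5×10⁻³)/(1.29×10⁻⁴ × 1.17) = −16.6 m/s
|V_g| = √(u_g² + v_g²) = 21.3 m/s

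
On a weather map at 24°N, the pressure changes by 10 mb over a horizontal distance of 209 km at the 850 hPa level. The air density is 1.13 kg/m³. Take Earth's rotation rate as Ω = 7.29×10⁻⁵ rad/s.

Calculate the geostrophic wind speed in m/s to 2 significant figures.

Coriolis parameter at 24°N:
f = 2Ω sin φ = 2 × 7.29×10⁻⁵ × sin 24° = 5.93×10⁻⁵ s⁻¹
Pressure gradient: |∂P/∂n| = 1000 Pa / 209000 m = 4.78×10⁻³ Pa/m
Geostrophic balance (pressure-gradient force = Coriolis force):
V_g = (1/(fρ)) |∂P/∂n| = 4.78×10⁻³ / (5.93×10⁻⁵ × 1.13) = 71.4 m/s

71 m/s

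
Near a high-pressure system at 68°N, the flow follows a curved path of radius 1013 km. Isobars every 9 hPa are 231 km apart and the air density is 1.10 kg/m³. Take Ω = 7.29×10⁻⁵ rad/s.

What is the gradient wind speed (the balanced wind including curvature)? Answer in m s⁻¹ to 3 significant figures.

35.3 m s⁻¹

Coriolis parameter at 68°N:
f = 2Ω sin φ = 2 × 7.29×10⁻⁵ × sin 68° = 1.35×10⁻⁴ s⁻¹
Pressure gradient: |∂P/∂n| = 900 Pa / 231000 m = 3.90×10⁻³ Pa/m
Geostrophic speed: V_g = |∂P/∂n|/(fρ) = 3.90×10⁻³/(1.35×10⁻⁴ × 1.10) = 26.2 m/s
Around a high, pressure-gradient force acts outward with centrifugal, so Coriolis balances both:
fV = (1/ρ)|∂P/∂n| + V²/R  →  V² − fR·V + fR·V_g = 0
With fR = 1.35×10⁻⁴ × 1013×10³ m = 137 m/s:
V = [fR − √((fR)² − 4 fR V_g)]/2 = [137 − √(137² − 4×137×26.2)]/2 = 35.3 m/s
Supergeostrophic (V > V_g = 26.2 m/s), as expected around a high.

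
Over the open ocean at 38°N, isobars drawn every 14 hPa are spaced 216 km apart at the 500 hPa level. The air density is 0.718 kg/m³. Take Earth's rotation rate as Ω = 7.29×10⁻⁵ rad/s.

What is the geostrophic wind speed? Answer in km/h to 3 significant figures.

Coriolis parameter at 38°N:
f = 2Ω sin φ = 2 × 7.29×10⁻⁵ × sin 38° = 8.98×10⁻⁵ s⁻¹
Pressure gradient: |∂P/∂n| = 1400 Pa / 216000 m = 6.48×10⁻³ Pa/m
Geostrophic balance (pressure-gradient force = Coriolis force):
V_g = (1/(fρ)) |∂P/∂n| = 6.48×10⁻³ / (8.98×10⁻⁵ × 0.718) = 101 m/s
Converting: 101 m/s × 3.6 = 362 km/h

362 km/h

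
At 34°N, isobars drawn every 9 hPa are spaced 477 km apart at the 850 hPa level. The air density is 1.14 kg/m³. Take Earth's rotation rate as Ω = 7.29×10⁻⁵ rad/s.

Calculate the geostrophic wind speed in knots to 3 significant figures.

Coriolis parameter at 34°N:
f = 2Ω sin φ = 2 × 7.29×10⁻⁵ × sin 34° = 8.15×10⁻⁵ s⁻¹
Pressure gradient: |∂P/∂n| = 900 Pa / 477000 m = 1.89×10⁻³ Pa/m
Geostrophic balance (pressure-gradient force = Coriolis force):
V_g = (1/(fρ)) |∂P/∂n| = 1.89×10⁻³ / (8.15×10⁻⁵ × 1.14) = 20.3 m/s
Converting: 20.3 m/s × 1.944 = 39.5 knots

39.5 knots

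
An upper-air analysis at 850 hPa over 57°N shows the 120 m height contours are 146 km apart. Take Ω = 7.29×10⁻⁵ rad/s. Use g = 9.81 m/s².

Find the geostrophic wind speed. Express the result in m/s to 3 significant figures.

Coriolis parameter at 57°N:
f = 2Ω sin φ = 2 × 7.29×10⁻⁵ × sin 57° = 1.22×10⁻⁴ s⁻¹
Height gradient: |∂Z/∂n| = 120 m / 146000 m = 8.22×10⁻⁴
On a pressure surface, geostrophic balance gives V_g = (g/f)|∂Z/∂n|:
V_g = 9.81 × 8.22×10⁻⁴ / 1.22×10⁻⁴ = 65.9 m/s

65.9 m/s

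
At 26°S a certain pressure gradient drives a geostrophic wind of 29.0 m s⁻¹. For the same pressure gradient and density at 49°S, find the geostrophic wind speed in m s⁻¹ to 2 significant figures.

17 m s⁻¹

With the same pressure gradient and density, V_g ∝ 1/f ∝ 1/sin φ.
V₂ = V₁ · sin φ₁ / sin φ₂ = 29.0 × sin 26° / sin 49°
V₂ = 29.0 × 0.4384/0.7547 = 17 m s⁻¹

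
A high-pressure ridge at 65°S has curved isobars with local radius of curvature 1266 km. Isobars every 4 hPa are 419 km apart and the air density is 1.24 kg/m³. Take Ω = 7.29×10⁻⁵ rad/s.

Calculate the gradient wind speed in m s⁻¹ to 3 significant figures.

Coriolis parameter at 65°S:
f = 2Ω sin φ = 2 × 7.29×10⁻⁵ × sin 65° = 1.32×10⁻⁴ s⁻¹
Pressure gradient: |∂P/∂n| = 400 Pa / 419000 m = 9.55×10⁻⁴ Pa/m
Geostrophic speed: V_g = |∂P/∂n|/(fρ) = 9.55×10⁻⁴/(1.32×10⁻⁴ × 1.24) = 5.83 m/s
Around a high, pressure-gradient force acts outward with centrifugal, so Coriolis balances both:
fV = (1/ρ)|∂P/∂n| + V²/R  →  V² − fR·V + fR·V_g = 0
With fR = 1.32×10⁻⁴ × 1266×10³ m = 167 m/s:
V = [fR − √((fR)² − 4 fR V_g)]/2 = [167 − √(167² − 4×167×5.83)]/2 = 6.04 m/s
Supergeostrophic (V > V_g = 5.83 m/s), as expected around a high.

6.04 m s⁻¹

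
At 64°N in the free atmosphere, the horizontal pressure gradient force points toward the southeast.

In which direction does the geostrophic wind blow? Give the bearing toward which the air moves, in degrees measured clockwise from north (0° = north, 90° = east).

225°

The pressure-gradient force points toward the southeast (bearing 135°).
Geostrophic balance: in the Northern Hemisphere the Coriolis force deflects motion to the right, so the geostrophic wind blows 90° to the right of the pressure-gradient force (low pressure on the left).
Rotating 135° by 90° clockwise gives 225° — the wind blows toward the southwest.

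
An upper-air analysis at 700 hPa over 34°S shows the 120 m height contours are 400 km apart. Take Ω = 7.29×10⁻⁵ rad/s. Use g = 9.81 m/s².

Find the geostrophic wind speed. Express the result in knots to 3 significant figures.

70.2 knots

Coriolis parameter at 34°S:
f = 2Ω sin φ = 2 × 7.29×10⁻⁵ × sin 34° = 8.15×10⁻⁵ s⁻¹
Height gradient: |∂Z/∂n| = 120 m / 400000 m = 3.00×10⁻⁴
On a pressure surface, geostrophic balance gives V_g = (g/f)|∂Z/∂n|:
V_g = 9.81 × 3.00×10⁻⁴ / 8.15×10⁻⁵ = 36.1 m/s
Converting: 36.1 m/s × 1.944 = 70.2 knots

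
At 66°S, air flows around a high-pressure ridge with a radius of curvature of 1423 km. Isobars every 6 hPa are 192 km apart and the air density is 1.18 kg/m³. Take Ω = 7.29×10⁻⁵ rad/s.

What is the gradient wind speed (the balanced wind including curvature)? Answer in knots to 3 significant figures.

Coriolis parameter at 66°S:
f = 2Ω sin φ = 2 × 7.29×10⁻⁵ × sin 66° = 1.33×10⁻⁴ s⁻¹
Pressure gradient: |∂P/∂n| = 600 Pa / 192000 m = 3.12×10⁻³ Pa/m
Geostrophic speed: V_g = |∂P/∂n|/(fρ) = 3.12×10⁻³/(1.33×10⁻⁴ × 1.18) = 19.9 m/s
Around a high, pressure-gradient force acts outward with centrifugal, so Coriolis balances both:
fV = (1/ρ)|∂P/∂n| + V²/R  →  V² − fR·V + fR·V_g = 0
With fR = 1.33×10⁻⁴ × 1423×10³ m = 190 m/s:
V = [fR − √((fR)² − 4 fR V_g)]/2 = [190 − √(190² − 4×190×19.9)]/2 = 22.6 m/s
Supergeostrophic (V > V_g = 19.9 m/s), as expected around a high.
Converting: 22.6 m/s × 1.944 = 43.9 knots

43.9 knots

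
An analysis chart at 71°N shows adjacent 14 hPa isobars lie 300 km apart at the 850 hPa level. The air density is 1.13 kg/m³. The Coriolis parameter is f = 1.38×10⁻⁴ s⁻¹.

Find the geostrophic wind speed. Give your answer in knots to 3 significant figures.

Pressure gradient: |∂P/∂n| = 1400 Pa / 300000 m = 4.67×10⁻³ Pa/m
Geostrophic balance (pressure-gradient force = Coriolis force):
V_g = (1/(fρ)) |∂P/∂n| = 4.67×10⁻³ / (1.38×10⁻⁴ × 1.13) = 29.9 m/s
Converting: 29.9 m/s × 1.944 = 58.2 knots

58.2 knots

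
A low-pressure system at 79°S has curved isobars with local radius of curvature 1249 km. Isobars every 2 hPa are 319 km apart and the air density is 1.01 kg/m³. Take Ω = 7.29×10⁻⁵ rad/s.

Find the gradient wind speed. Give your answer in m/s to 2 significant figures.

Coriolis parameter at 79°S:
f = 2Ω sin φ = 2 × 7.29×10⁻⁵ × sin 79° = 1.43×10⁻⁴ s⁻¹
Pressure gradient: |∂P/∂n| = 200 Pa / 319000 m = 6.27×10⁻⁴ Pa/m
Geostrophic speed: V_g = |∂P/∂n|/(fρ) = 6.27×10⁻⁴/(1.43×10⁻⁴ × 1.01) = 4.34 m/s
Around a low, centrifugal force acts outward with Coriolis, so pressure-gradient force balances both:
(1/ρ)|∂P/∂n| = fV + V²/R  →  V² + fR·V − fR·V_g = 0
With fR = 1.43×10⁻⁴ × 1249×10³ m = 179 m/s:
V = [−fR + √((fR)² + 4 fR V_g)]/2 = [−179 + √(179² + 4×179×4.34)]/2 = 4.24 m/s
Subgeostrophic (V < V_g = 4.34 m/s), as expected around a low.

4.2 m/s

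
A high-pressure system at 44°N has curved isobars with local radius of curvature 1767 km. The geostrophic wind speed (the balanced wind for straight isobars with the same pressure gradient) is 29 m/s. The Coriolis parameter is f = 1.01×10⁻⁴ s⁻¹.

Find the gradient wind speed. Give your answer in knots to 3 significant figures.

Around a high, pressure-gradient force acts outward with centrifugal, so Coriolis balances both:
fV = (1/ρ)|∂P/∂n| + V²/R  →  V² − fR·V + fR·V_g = 0
With fR = 1.01×10⁻⁴ × 1767×10³ m = 178 m/s:
V = [fR − √((fR)² − 4 fR V_g)]/2 = [178 − √(178² − 4×178×29)]/2 = 36.4 m/s
Supergeostrophic (V > V_g = 29 m/s), as expected around a high.
Converting: 36.4 m/s × 1.944 = 70.8 knots

70.8 knots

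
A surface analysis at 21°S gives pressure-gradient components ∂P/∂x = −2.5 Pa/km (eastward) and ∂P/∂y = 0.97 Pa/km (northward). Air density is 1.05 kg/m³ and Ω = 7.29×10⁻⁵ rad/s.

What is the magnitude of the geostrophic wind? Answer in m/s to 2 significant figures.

Coriolis parameter at 21°S:
f = 2Ω sin φ = 2 × 7.29×10⁻⁵ × sin 21° = 5.23×10⁻⁵ s⁻¹
In the Southern Hemisphere f is negative: f = −5.23×10⁻⁵ s⁻¹.
Component geostrophic relations (x east, y north):
u_g = −(1/(fρ)) ∂P/∂y,  v_g = (1/(fρ)) ∂P/∂x
u_g = −(0.97×10⁻³)/(−5.23×10⁻⁵ × 1.05) = 17.7 m/s;  v_g = (−2.5×10⁻³)/(−5.23×10⁻⁵ × 1.05) = 45.6 m/s
|V_g| = √(u_g² + v_g²) = 48.9 m/s

49 m/s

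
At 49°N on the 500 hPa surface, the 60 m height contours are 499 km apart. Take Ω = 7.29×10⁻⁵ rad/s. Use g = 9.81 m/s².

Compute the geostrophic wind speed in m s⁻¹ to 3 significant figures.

Coriolis parameter at 49°N:
f = 2Ω sin φ = 2 × 7.29×10⁻⁵ × sin 49° = 1.10×10⁻⁴ s⁻¹
Height gradient: |∂Z/∂n| = 60 m / 499000 m = 1.20×10⁻⁴
On a pressure surface, geostrophic balance gives V_g = (g/f)|∂Z/∂n|:
V_g = 9.81 × 1.20×10⁻⁴ / 1.10×10⁻⁴ = 10.7 m/s

10.7 m s⁻¹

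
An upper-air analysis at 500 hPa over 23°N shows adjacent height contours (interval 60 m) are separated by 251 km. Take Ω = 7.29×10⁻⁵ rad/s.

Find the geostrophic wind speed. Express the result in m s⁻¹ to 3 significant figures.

Coriolis parameter at 23°N:
f = 2Ω sin φ = 2 × 7.29×10⁻⁵ × sin 23° = 5.70×10⁻⁵ s⁻¹
Height gradient: |∂Z/∂n| = 60 m / 251000 m = 2.39×10⁻⁴
On a pressure surface, geostrophic balance gives V_g = (g/f)|∂Z/∂n|:
V_g = 9.81 × 2.39×10⁻⁴ / 5.70×10⁻⁵ = 41.2 m/s

41.2 m s⁻¹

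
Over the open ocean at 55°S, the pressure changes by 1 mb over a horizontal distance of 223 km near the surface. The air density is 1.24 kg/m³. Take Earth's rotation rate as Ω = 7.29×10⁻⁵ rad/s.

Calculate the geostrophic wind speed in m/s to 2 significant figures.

Coriolis parameter at 55°S:
f = 2Ω sin φ = 2 × 7.29×10⁻⁵ × sin 55° = 1.19×10⁻⁴ s⁻¹
Pressure gradient: |∂P/∂n| = 100 Pa / 223000 m = 4.48×10⁻⁴ Pa/m
Geostrophic balance (pressure-gradient force = Coriolis force):
V_g = (1/(fρ)) |∂P/∂n| = 4.48×10⁻⁴ / (1.19×10⁻⁴ × 1.24) = 3.03 m/s

3.0 m/s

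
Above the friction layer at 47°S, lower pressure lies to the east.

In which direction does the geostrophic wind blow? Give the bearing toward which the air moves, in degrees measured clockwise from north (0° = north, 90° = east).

The pressure-gradient force points toward the east (bearing 090°).
Geostrophic balance: in the Southern Hemisphere the Coriolis force deflects motion to the left, so the geostrophic wind blows 90° to the left of the pressure-gradient force (low pressure on the right).
Rotating 090° by 90° counterclockwise gives 000° — the wind blows toward the north.

000°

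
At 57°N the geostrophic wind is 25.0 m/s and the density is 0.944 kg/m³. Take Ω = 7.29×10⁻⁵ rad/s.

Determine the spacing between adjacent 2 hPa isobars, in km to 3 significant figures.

69.3 km

Coriolis parameter at 57°N:
f = 2Ω sin φ = 2 × 7.29×10⁻⁵ × sin 57° = 1.22×10⁻⁴ s⁻¹
Geostrophic balance rearranged: |∂P/∂n| = f ρ V_g
|∂P/∂n| = 1.22×10⁻⁴ × 0.944 × 25.0 = 2.89×10⁻³ Pa/m
Isobar spacing: Δn = ΔP/|∂P/∂n| = 200 Pa / 2.89×10⁻³ Pa/m = 69306 m ≈ 69.3 km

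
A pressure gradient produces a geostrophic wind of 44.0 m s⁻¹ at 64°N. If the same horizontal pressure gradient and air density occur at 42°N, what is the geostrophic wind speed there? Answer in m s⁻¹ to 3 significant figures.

59.1 m s⁻¹

With the same pressure gradient and density, V_g ∝ 1/f ∝ 1/sin φ.
V₂ = V₁ · sin φ₁ / sin φ₂ = 44.0 × sin 64° / sin 42°
V₂ = 44.0 × 0.8988/0.6691 = 59.1 m s⁻¹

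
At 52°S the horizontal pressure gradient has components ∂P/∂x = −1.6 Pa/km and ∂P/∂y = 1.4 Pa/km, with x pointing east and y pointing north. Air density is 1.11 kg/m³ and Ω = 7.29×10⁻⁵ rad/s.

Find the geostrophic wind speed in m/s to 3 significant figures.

16.7 m/s

Coriolis parameter at 52°S:
f = 2Ω sin φ = 2 × 7.29×10⁻⁵ × sin 52° = 1.15×10⁻⁴ s⁻¹
In the Southern Hemisphere f is negative: f = −1.15×10⁻⁴ s⁻¹.
Component geostrophic relations (x east, y north):
u_g = −(1/(fρ)) ∂P/∂y,  v_g = (1/(fρ)) ∂P/∂x
u_g = −(1.4×10⁻³)/(−1.15×10⁻⁴ × 1.11) = 11.0 m/s;  v_g = (−1.6×10⁻³)/(−1.15×10⁻⁴ × 1.11) = 12.5 m/s
|V_g| = √(u_g² + v_g²) = 16.7 m/s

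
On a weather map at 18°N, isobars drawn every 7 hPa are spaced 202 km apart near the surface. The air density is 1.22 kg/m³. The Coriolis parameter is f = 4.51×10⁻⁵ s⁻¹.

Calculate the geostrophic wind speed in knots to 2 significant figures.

Pressure gradient: |∂P/∂n| = 700 Pa / 202000 m = 3.47×10⁻³ Pa/m
Geostrophic balance (pressure-gradient force = Coriolis force):
V_g = (1/(fρ)) |∂P/∂n| = 3.47×10⁻³ / (4.51×10⁻⁵ × 1.22) = 63.0 m/s
Converting: 63.0 m/s × 1.944 = 120 knots

120 knots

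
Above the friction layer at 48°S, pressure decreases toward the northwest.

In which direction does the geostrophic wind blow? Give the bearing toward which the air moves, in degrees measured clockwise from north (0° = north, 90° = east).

The pressure-gradient force points toward the northwest (bearing 315°).
Geostrophic balance: in the Southern Hemisphere the Coriolis force deflects motion to the left, so the geostrophic wind blows 90° to the left of the pressure-gradient force (low pressure on the right).
Rotating 315° by 90° counterclockwise gives 225° — the wind blows toward the southwest.

225°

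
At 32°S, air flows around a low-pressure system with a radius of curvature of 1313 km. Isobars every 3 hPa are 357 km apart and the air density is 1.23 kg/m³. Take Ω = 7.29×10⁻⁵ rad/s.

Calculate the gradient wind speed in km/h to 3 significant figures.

29.5 km/h

Coriolis parameter at 32°S:
f = 2Ω sin φ = 2 × 7.29×10⁻⁵ × sin 32° = 7.73×10⁻⁵ s⁻¹
Pressure gradient: |∂P/∂n| = 300 Pa / 357000 m = 8.40×10⁻⁴ Pa/m
Geostrophic speed: V_g = |∂P/∂n|/(fρ) = 8.40×10⁻⁴/(7.73×10⁻⁵ × 1.23) = 8.84 m/s
Around a low, centrifugal force acts outward with Coriolis, so pressure-gradient force balances both:
(1/ρ)|∂P/∂n| = fV + V²/R  →  V² + fR·V − fR·V_g = 0
With fR = 7.73×10⁻⁵ × 1313×10³ m = 101 m/s:
V = [−fR + √((fR)² + 4 fR V_g)]/2 = [−101 + √(101² + 4×101×8.84)]/2 = 8.18 m/s
Subgeostrophic (V < V_g = 8.84 m/s), as expected around a low.
Converting: 8.18 m/s × 3.6 = 29.5 km/h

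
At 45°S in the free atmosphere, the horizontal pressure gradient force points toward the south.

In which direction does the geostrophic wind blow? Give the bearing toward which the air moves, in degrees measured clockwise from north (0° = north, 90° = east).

The pressure-gradient force points toward the south (bearing 180°).
Geostrophic balance: in the Southern Hemisphere the Coriolis force deflects motion to the left, so the geostrophic wind blows 90° to the left of the pressure-gradient force (low pressure on the right).
Rotating 180° by 90° counterclockwise gives 090° — the wind blows toward the east.

090°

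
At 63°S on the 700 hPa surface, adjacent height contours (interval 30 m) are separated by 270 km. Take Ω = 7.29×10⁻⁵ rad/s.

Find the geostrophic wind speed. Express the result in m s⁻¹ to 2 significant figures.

8.4 m s⁻¹

Coriolis parameter at 63°S:
f = 2Ω sin φ = 2 × 7.29×10⁻⁵ × sin 63° = 1.30×10⁻⁴ s⁻¹
Height gradient: |∂Z/∂n| = 30 m / 270000 m = 1.11×10⁻⁴
On a pressure surface, geostrophic balance gives V_g = (g/f)|∂Z/∂n|:
V_g = 9.81 × 1.11×10⁻⁴ / 1.30×10⁻⁴ = 8.39 m/s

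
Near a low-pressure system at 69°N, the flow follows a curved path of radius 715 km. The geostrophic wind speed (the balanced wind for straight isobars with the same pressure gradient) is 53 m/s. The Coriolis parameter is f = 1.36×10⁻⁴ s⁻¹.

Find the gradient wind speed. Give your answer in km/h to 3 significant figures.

Around a low, centrifugal force acts outward with Coriolis, so pressure-gradient force balances both:
(1/ρ)|∂P/∂n| = fV + V²/R  →  V² + fR·V − fR·V_g = 0
With fR = 1.36×10⁻⁴ × 715×10³ m = 97.2 m/s:
V = [−fR + √((fR)² + 4 fR V_g)]/2 = [−97.2 + √(97.2² + 4×97.2×53)]/2 = 38.1 m/s
Subgeostrophic (V < V_g = 53 m/s), as expected around a low.
Converting: 38.1 m/s × 3.6 = 137 km/h

137 km/h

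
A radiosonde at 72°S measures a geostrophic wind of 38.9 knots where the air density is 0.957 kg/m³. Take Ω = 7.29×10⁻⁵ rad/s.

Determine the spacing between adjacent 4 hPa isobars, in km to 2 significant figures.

150 km

Coriolis parameter at 72°S:
f = 2Ω sin φ = 2 × 7.29×10⁻⁵ × sin 72° = 1.39×10⁻⁴ s⁻¹
Wind speed in SI: 38.9 knots = 20.0 m/s
Geostrophic balance rearranged: |∂P/∂n| = f ρ V_g
|∂P/∂n| = 1.39×10⁻⁴ × 0.957 × 20.0 = 2.66×10⁻³ Pa/m
Isobar spacing: Δn = ΔP/|∂P/∂n| = 400 Pa / 2.66×10⁻³ Pa/m = 150625 m ≈ 150 km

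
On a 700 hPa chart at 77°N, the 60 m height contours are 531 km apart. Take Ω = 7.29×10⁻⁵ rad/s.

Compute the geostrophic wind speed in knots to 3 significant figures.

15.2 knots

Coriolis parameter at 77°N:
f = 2Ω sin φ = 2 × 7.29×10⁻⁵ × sin 77° = 1.42×10⁻⁴ s⁻¹
Height gradient: |∂Z/∂n| = 60 m / 531000 m = 1.13×10⁻⁴
On a pressure surface, geostrophic balance gives V_g = (g/f)|∂Z/∂n|:
V_g = 9.81 × 1.13×10⁻⁴ / 1.42×10⁻⁴ = 7.80 m/s
Converting: 7.80 m/s × 1.944 = 15.2 knots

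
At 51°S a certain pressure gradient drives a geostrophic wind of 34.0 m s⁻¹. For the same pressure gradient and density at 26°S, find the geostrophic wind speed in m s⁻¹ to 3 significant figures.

60.3 m s⁻¹

With the same pressure gradient and density, V_g ∝ 1/f ∝ 1/sin φ.
V₂ = V₁ · sin φ₁ / sin φ₂ = 34.0 × sin 51° / sin 26°
V₂ = 34.0 × 0.7771/0.4384 = 60.3 m s⁻¹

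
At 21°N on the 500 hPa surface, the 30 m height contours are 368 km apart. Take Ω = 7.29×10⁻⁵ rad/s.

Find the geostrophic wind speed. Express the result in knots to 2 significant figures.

Coriolis parameter at 21°N:
f = 2Ω sin φ = 2 × 7.29×10⁻⁵ × sin 21° = 5.23×10⁻⁵ s⁻¹
Height gradient: |∂Z/∂n| = 30 m / 368000 m = 8.15×10⁻⁵
On a pressure surface, geostrophic balance gives V_g = (g/f)|∂Z/∂n|:
V_g = 9.81 × 8.15×10⁻⁵ / 5.23×10⁻⁵ = 15.3 m/s
Converting: 15.3 m/s × 1.944 = 30 knots

30 knots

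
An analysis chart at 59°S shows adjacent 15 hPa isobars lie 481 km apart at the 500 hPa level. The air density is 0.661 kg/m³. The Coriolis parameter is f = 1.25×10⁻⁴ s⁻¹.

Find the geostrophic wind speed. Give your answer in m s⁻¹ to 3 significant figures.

37.7 m s⁻¹

Pressure gradient: |∂P/∂n| = 1500 Pa / 481000 m = 3.12×10⁻³ Pa/m
Geostrophic balance (pressure-gradient force = Coriolis force):
V_g = (1/(fρ)) |∂P/∂n| = 3.12×10⁻³ / (1.25×10⁻⁴ × 0.661) = 37.7 m/s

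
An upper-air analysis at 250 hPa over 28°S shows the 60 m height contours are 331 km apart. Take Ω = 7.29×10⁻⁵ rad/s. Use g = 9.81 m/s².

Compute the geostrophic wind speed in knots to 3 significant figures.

Coriolis parameter at 28°S:
f = 2Ω sin φ = 2 × 7.29×10⁻⁵ × sin 28° = 6.84×10⁻⁵ s⁻¹
Height gradient: |∂Z/∂n| = 60 m / 331000 m = 1.81×10⁻⁴
On a pressure surface, geostrophic balance gives V_g = (g/f)|∂Z/∂n|:
V_g = 9.81 × 1.81×10⁻⁴ / 6.84×10⁻⁵ = 26.0 m/s
Converting: 26.0 m/s × 1.944 = 50.5 knots

50.5 knots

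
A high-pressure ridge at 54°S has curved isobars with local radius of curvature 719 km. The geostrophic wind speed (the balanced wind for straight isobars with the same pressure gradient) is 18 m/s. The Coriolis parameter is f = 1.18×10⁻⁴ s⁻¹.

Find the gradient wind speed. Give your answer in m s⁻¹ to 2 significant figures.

26 m s⁻¹

Around a high, pressure-gradient force acts outward with centrifugal, so Coriolis balances both:
fV = (1/ρ)|∂P/∂n| + V²/R  →  V² − fR·V + fR·V_g = 0
With fR = 1.18×10⁻⁴ × 719×10³ m = 84.8 m/s:
V = [fR − √((fR)² − 4 fR V_g)]/2 = [84.8 − √(84.8² − 4×84.8×18)]/2 = 25.9 m/s
Supergeostrophic (V > V_g = 18 m/s), as expected around a high.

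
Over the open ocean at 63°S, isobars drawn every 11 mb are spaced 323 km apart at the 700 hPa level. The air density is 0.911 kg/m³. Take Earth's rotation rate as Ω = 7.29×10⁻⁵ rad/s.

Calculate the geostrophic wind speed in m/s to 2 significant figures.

Coriolis parameter at 63°S:
f = 2Ω sin φ = 2 × 7.29×10⁻⁵ × sin 63° = 1.30×10⁻⁴ s⁻¹
Pressure gradient: |∂P/∂n| = 1100 Pa / 323000 m = 3.41×10⁻³ Pa/m
Geostrophic balance (pressure-gradient force = Coriolis force):
V_g = (1/(fρ)) |∂P/∂n| = 3.41×10⁻³ / (1.30×10⁻⁴ × 0.911) = 28.8 m/s

29 m/s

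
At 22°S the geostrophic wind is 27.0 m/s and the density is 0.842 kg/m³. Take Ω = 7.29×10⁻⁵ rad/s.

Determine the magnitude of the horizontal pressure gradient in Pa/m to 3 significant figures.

1.24×10⁻³ Pa/m

Coriolis parameter at 22°S:
f = 2Ω sin φ = 2 × 7.29×10⁻⁵ × sin 22° = 5.46×10⁻⁵ s⁻¹
Geostrophic balance rearranged: |∂P/∂n| = f ρ V_g
|∂P/∂n| = 5.46×10⁻⁵ × 0.842 × 27.0 = 1.24×10⁻³ Pa/m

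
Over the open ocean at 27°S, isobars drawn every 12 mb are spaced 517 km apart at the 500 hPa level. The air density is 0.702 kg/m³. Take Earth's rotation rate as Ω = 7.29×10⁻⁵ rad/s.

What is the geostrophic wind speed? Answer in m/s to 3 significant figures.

Coriolis parameter at 27°S:
f = 2Ω sin φ = 2 × 7.29×10⁻⁵ × sin 27° = 6.62×10⁻⁵ s⁻¹
Pressure gradient: |∂P/∂n| = 1200 Pa / 517000 m = 2.32×10⁻³ Pa/m
Geostrophic balance (pressure-gradient force = Coriolis force):
V_g = (1/(fρ)) |∂P/∂n| = 2.32×10⁻³ / (6.62×10⁻⁵ × 0.702) = 50.0 m/s

50.0 m/s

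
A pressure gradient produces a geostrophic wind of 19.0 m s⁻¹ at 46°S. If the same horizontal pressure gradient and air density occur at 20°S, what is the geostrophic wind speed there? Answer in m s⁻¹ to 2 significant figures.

With the same pressure gradient and density, V_g ∝ 1/f ∝ 1/sin φ.
V₂ = V₁ · sin φ₁ / sin φ₂ = 19.0 × sin 46° / sin 20°
V₂ = 19.0 × 0.7193/0.3420 = 40 m s⁻¹

40 m s⁻¹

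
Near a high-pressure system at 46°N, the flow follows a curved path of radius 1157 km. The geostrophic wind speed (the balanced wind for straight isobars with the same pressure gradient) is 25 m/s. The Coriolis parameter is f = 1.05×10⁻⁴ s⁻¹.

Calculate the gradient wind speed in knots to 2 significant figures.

68 knots

Around a high, pressure-gradient force acts outward with centrifugal, so Coriolis balances both:
fV = (1/ρ)|∂P/∂n| + V²/R  →  V² − fR·V + fR·V_g = 0
With fR = 1.05×10⁻⁴ × 1157×10³ m = 121 m/s:
V = [fR − √((fR)² − 4 fR V_g)]/2 = [121 − √(121² − 4×121×25)]/2 = 35.2 m/s
Supergeostrophic (V > V_g = 25 m/s), as expected around a high.
Converting: 35.2 m/s × 1.944 = 68 knots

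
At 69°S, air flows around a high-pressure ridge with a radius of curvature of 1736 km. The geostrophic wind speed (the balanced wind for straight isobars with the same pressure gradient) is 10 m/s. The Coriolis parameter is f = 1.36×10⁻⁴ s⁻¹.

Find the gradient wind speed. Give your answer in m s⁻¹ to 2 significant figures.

10 m s⁻¹

Around a high, pressure-gradient force acts outward with centrifugal, so Coriolis balances both:
fV = (1/ρ)|∂P/∂n| + V²/R  →  V² − fR·V + fR·V_g = 0
With fR = 1.36×10⁻⁴ × 1736×10³ m = 236 m/s:
V = [fR − √((fR)² − 4 fR V_g)]/2 = [236 − √(236² − 4×236×10)]/2 = 10.5 m/s
Supergeostrophic (V > V_g = 10 m/s), as expected around a high.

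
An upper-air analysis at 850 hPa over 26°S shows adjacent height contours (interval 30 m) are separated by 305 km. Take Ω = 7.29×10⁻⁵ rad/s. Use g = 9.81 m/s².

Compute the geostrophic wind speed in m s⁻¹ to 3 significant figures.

15.1 m s⁻¹

Coriolis parameter at 26°S:
f = 2Ω sin φ = 2 × 7.29×10⁻⁵ × sin 26° = 6.39×10⁻⁵ s⁻¹
Height gradient: |∂Z/∂n| = 30 m / 305000 m = 9.84×10⁻⁵
On a pressure surface, geostrophic balance gives V_g = (g/f)|∂Z/∂n|:
V_g = 9.81 × 9.84×10⁻⁵ / 6.39×10⁻⁵ = 15.1 m/s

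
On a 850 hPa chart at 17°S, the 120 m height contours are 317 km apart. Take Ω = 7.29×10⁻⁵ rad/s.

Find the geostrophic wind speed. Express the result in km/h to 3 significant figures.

Coriolis parameter at 17°S:
f = 2Ω sin φ = 2 × 7.29×10⁻⁵ × sin 17° = 4.26×10⁻⁵ s⁻¹
Height gradient: |∂Z/∂n| = 120 m / 317000 m = 3.79×10⁻⁴
On a pressure surface, geostrophic balance gives V_g = (g/f)|∂Z/∂n|:
V_g = 9.81 × 3.79×10⁻⁴ / 4.26×10⁻⁵ = 87.1 m/s
Converting: 87.1 m/s × 3.6 = 314 km/h

314 km/h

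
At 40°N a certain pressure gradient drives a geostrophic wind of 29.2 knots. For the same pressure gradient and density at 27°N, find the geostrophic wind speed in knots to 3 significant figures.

With the same pressure gradient and density, V_g ∝ 1/f ∝ 1/sin φ.
V₂ = V₁ · sin φ₁ / sin φ₂ = 29.2 × sin 40° / sin 27°
V₂ = 29.2 × 0.6428/0.4540 = 41.3 knots

41.3 knots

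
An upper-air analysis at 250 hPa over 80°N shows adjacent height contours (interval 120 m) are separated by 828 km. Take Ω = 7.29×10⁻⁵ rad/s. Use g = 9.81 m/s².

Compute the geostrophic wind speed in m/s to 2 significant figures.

Coriolis parameter at 80°N:
f = 2Ω sin φ = 2 × 7.29×10⁻⁵ × sin 80° = 1.44×10⁻⁴ s⁻¹
Height gradient: |∂Z/∂n| = 120 m / 828000 m = 1.45×10⁻⁴
On a pressure surface, geostrophic balance gives V_g = (g/f)|∂Z/∂n|:
V_g = 9.81 × 1.45×10⁻⁴ / 1.44×10⁻⁴ = 9.90 m/s

9.9 m/s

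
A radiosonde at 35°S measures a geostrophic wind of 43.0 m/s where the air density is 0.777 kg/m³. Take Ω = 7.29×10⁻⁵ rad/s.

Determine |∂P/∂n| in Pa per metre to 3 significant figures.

2.79×10⁻³ Pa/m

Coriolis parameter at 35°S:
f = 2Ω sin φ = 2 × 7.29×10⁻⁵ × sin 35° = 8.36×10⁻⁵ s⁻¹
Geostrophic balance rearranged: |∂P/∂n| = f ρ V_g
|∂P/∂n| = 8.36×10⁻⁵ × 0.777 × 43.0 = 2.79×10⁻³ Pa/m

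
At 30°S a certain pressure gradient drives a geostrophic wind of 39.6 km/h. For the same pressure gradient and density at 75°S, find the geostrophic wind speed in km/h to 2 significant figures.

With the same pressure gradient and density, V_g ∝ 1/f ∝ 1/sin φ.
V₂ = V₁ · sin φ₁ / sin φ₂ = 39.6 × sin 30° / sin 75°
V₂ = 39.6 × 0.5000/0.9659 = 20 km/h

20 km/h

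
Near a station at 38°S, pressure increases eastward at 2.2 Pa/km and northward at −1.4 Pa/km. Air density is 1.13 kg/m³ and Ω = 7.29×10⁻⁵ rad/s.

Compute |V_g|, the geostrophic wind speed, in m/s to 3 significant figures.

Coriolis parameter at 38°S:
f = 2Ω sin φ = 2 × 7.29×10⁻⁵ × sin 38° = 8.98×10⁻⁵ s⁻¹
In the Southern Hemisphere f is negative: f = −8.98×10⁻⁵ s⁻¹.
Component geostrophic relations (x east, y north):
u_g = −(1/(fρ)) ∂P/∂y,  v_g = (1/(fρ)) ∂P/∂x
u_g = −(−1.4×10⁻³)/(−8.98×10⁻⁵ × 1.13) = −13.8 m/s;  v_g = (2.2×10⁻³)/(−8.98×10⁻⁵ × 1.13) = −21.7 m/s
|V_g| = √(u_g² + v_g²) = 25.7 m/s

25.7 m/s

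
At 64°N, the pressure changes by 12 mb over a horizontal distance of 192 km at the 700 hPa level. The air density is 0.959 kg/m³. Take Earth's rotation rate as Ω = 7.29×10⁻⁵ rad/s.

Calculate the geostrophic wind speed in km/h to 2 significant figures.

180 km/h

Coriolis parameter at 64°N:
f = 2Ω sin φ = 2 × 7.29×10⁻⁵ × sin 64° = 1.31×10⁻⁴ s⁻¹
Pressure gradient: |∂P/∂n| = 1200 Pa / 192000 m = 6.25×10⁻³ Pa/m
Geostrophic balance (pressure-gradient force = Coriolis force):
V_g = (1/(fρ)) |∂P/∂n| = 6.25×10⁻³ / (1.31×10⁻⁴ × 0.959) = 49.7 m/s
Converting: 49.7 m/s × 3.6 = 180 km/h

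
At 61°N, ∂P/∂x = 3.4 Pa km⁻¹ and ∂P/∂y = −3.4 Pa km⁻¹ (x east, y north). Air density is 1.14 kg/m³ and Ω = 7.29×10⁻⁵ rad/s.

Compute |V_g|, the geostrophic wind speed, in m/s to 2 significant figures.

Coriolis parameter at 61°N:
f = 2Ω sin φ = 2 × 7.29×10⁻⁵ × sin 61° = 1.28×10⁻⁴ s⁻¹
Component geostrophic relations (x east, y north):
u_g = −(1/(fρ)) ∂P/∂y,  v_g = (1/(fρ)) ∂P/∂x
u_g = −(−3.4×10⁻³)/(1.28×10⁻⁴ × 1.14) = 23.4 m/s;  v_g = (3.4×10⁻³)/(1.28×10⁻⁴ × 1.14) = 23.4 m/s
|V_g| = √(u_g² + v_g²) = 33.1 m/s

33 m/s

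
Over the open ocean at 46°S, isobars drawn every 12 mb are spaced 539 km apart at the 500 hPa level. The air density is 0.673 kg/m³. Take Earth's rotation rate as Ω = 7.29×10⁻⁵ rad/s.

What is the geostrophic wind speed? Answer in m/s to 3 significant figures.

Coriolis parameter at 46°S:
f = 2Ω sin φ = 2 × 7.29×10⁻⁵ × sin 46° = 1.05×10⁻⁴ s⁻¹
Pressure gradient: |∂P/∂n| = 1200 Pa / 539000 m = 2.23×10⁻³ Pa/m
Geostrophic balance (pressure-gradient force = Coriolis force):
V_g = (1/(fρ)) |∂P/∂n| = 2.23×10⁻³ / (1.05×10⁻⁴ × 0.673) = 31.5 m/s

31.5 m/s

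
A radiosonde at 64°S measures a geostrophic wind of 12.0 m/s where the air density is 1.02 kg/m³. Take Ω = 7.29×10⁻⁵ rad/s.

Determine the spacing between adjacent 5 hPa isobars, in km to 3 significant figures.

Coriolis parameter at 64°S:
f = 2Ω sin φ = 2 × 7.29×10⁻⁵ × sin 64° = 1.31×10⁻⁴ s⁻¹
Geostrophic balance rearranged: |∂P/∂n| = f ρ V_g
|∂P/∂n| = 1.31×10⁻⁴ × 1.02 × 12.0 = 1.60×10⁻³ Pa/m
Isobar spacing: Δn = ΔP/|∂P/∂n| = 500 Pa / 1.60×10⁻³ Pa/m = 311724 m ≈ 312 km

312 km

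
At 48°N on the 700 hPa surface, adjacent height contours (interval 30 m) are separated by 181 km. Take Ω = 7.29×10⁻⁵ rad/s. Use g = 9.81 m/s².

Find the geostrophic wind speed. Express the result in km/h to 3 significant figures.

54.0 km/h

Coriolis parameter at 48°N:
f = 2Ω sin φ = 2 × 7.29×10⁻⁵ × sin 48° = 1.08×10⁻⁴ s⁻¹
Height gradient: |∂Z/∂n| = 30 m / 181000 m = 1.66×10⁻⁴
On a pressure surface, geostrophic balance gives V_g = (g/f)|∂Z/∂n|:
V_g = 9.81 × 1.66×10⁻⁴ / 1.08×10⁻⁴ = 15.0 m/s
Converting: 15.0 m/s × 3.6 = 54.0 km/h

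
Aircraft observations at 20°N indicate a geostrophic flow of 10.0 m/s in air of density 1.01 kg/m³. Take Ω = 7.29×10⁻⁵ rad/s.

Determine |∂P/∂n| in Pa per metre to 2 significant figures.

Coriolis parameter at 20°N:
f = 2Ω sin φ = 2 × 7.29×10⁻⁵ × sin 20° = 4.99×10⁻⁵ s⁻¹
Geostrophic balance rearranged: |∂P/∂n| = f ρ V_g
|∂P/∂n| = 4.99×10⁻⁵ × 1.01 × 10.0 = 5.04×10⁻⁴ Pa/m

5.0×10⁻⁴ Pa/m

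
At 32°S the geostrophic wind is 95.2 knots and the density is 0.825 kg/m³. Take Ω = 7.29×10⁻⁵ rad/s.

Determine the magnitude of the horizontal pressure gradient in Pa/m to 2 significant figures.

Coriolis parameter at 32°S:
f = 2Ω sin φ = 2 × 7.29×10⁻⁵ × sin 32° = 7.73×10⁻⁵ s⁻¹
Wind speed in SI: 95.2 knots = 49.0 m/s
Geostrophic balance rearranged: |∂P/∂n| = f ρ V_g
|∂P/∂n| = 7.73×10⁻⁵ × 0.825 × 49.0 = 3.12×10⁻³ Pa/m

3.1×10⁻³ Pa/m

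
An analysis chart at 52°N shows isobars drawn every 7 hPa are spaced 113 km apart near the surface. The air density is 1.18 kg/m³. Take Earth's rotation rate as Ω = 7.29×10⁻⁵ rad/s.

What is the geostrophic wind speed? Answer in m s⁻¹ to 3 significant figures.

45.7 m s⁻¹

Coriolis parameter at 52°N:
f = 2Ω sin φ = 2 × 7.29×10⁻⁵ × sin 52° = 1.15×10⁻⁴ s⁻¹
Pressure gradient: |∂P/∂n| = 700 Pa / 113000 m = 6.19×10⁻³ Pa/m
Geostrophic balance (pressure-gradient force = Coriolis force):
V_g = (1/(fρ)) |∂P/∂n| = 6.19×10⁻³ / (1.15×10⁻⁴ × 1.18) = 45.7 m/s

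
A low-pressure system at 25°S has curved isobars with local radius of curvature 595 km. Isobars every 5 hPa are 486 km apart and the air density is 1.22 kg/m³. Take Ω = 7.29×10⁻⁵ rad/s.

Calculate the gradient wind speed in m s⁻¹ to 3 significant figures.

10.6 m s⁻¹

Coriolis parameter at 25°S:
f = 2Ω sin φ = 2 × 7.29×10⁻⁵ × sin 25° = 6.16×10⁻⁵ s⁻¹
Pressure gradient: |∂P/∂n| = 500 Pa / 486000 m = 1.03×10⁻³ Pa/m
Geostrophic speed: V_g = |∂P/∂n|/(fρ) = 1.03×10⁻³/(6.16×10⁻⁵ × 1.22) = 13.7 m/s
Around a low, centrifugal force acts outward with Coriolis, so pressure-gradient force balances both:
(1/ρ)|∂P/∂n| = fV + V²/R  →  V² + fR·V − fR·V_g = 0
With fR = 6.16×10⁻⁵ × 595×10³ m = 36.7 m/s:
V = [−fR + √((fR)² + 4 fR V_g)]/2 = [−36.7 + √(36.7² + 4×36.7×13.7)]/2 = 10.6 m/s
Subgeostrophic (V < V_g = 13.7 m/s), as expected around a low.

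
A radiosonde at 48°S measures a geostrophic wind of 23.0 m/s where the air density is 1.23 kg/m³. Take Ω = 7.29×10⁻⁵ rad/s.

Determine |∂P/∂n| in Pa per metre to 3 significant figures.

Coriolis parameter at 48°S:
f = 2Ω sin φ = 2 × 7.29×10⁻⁵ × sin 48° = 1.08×10⁻⁴ s⁻¹
Geostrophic balance rearranged: |∂P/∂n| = f ρ V_g
|∂P/∂n| = 1.08×10⁻⁴ × 1.23 × 23.0 = 3.07×10⁻³ Pa/m

3.07×10⁻³ Pa/m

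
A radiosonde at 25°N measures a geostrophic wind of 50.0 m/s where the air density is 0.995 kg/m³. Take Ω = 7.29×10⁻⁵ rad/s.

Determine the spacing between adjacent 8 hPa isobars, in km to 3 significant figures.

Coriolis parameter at 25°N:
f = 2Ω sin φ = 2 × 7.29×10⁻⁵ × sin 25° = 6.16×10⁻⁵ s⁻¹
Geostrophic balance rearranged: |∂P/∂n| = f ρ V_g
|∂P/∂n| = 6.16×10⁻⁵ × 0.995 × 50.0 = 3.07×10⁻³ Pa/m
Isobar spacing: Δn = ΔP/|∂P/∂n| = 800 Pa / 3.07×10⁻³ Pa/m = 260970 m ≈ 261 km

261 km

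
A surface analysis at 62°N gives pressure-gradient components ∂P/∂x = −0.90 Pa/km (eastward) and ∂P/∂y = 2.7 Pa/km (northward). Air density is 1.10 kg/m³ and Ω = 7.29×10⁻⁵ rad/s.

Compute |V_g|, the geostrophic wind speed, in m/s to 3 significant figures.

20.1 m/s

Coriolis parameter at 62°N:
f = 2Ω sin φ = 2 × 7.29×10⁻⁵ × sin 62° = 1.29×10⁻⁴ s⁻¹
Component geostrophic relations (x east, y north):
u_g = −(1/(fρ)) ∂P/∂y,  v_g = (1/(fρ)) ∂P/∂x
u_g = −(2.7×10⁻³)/(1.29×10⁻⁴ × 1.10) = −19.1 m/s;  v_g = (−0.90×10⁻³)/(1.29×10⁻⁴ × 1.10) = −6.36 m/s
|V_g| = √(u_g² + v_g²) = 20.1 m/s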